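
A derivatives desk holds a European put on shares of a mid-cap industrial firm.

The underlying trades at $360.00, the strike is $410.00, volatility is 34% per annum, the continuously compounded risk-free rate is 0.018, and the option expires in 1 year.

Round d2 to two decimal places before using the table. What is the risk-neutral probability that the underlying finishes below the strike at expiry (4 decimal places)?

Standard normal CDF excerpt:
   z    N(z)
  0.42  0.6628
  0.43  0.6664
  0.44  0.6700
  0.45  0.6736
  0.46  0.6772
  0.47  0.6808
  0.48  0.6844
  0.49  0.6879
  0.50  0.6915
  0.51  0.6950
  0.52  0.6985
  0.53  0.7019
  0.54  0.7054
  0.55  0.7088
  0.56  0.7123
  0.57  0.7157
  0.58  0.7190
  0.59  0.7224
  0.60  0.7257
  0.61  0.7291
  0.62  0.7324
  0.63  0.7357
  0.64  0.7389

σ√T = 0.34 × 1.0000 = 0.3400
ln(S/K) + (r + σ²/2)T = ln(360/410) + (0.018 + 0.34²/2)·1 = -0.1301 + 0.0758 = -0.0543
d₁ = -0.0543 / 0.3400 = -0.1596 ⇒ -0.16
d₂ = d₁ − σ√T = -0.1596 − 0.3400 = -0.4996 ⇒ -0.50
Pr(exercise) under Q = N(−d₂) = N(0.50) = 0.6915

0.6915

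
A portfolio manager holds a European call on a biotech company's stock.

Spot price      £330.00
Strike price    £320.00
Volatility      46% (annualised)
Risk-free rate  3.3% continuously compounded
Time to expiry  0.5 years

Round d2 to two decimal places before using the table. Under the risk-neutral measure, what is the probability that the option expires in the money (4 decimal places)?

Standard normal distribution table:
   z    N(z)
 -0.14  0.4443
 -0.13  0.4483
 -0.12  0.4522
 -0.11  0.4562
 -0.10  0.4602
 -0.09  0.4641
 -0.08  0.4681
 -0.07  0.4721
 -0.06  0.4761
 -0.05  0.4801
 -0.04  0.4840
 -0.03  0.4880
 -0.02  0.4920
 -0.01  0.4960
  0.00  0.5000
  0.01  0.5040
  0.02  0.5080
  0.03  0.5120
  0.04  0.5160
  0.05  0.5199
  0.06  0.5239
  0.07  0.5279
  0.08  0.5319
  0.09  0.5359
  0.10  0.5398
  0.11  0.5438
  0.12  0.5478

0.4920

σ√T = 0.46·√0.5 = 0.3253
d₁ = [ln(330/320) + (0.033 + 0.46²/2)·0.5] / 0.3253 = [0.0308 + 0.0694] / 0.3253 = 0.3080 ⇒ 0.31
d₂ = d₁ − σ√T = 0.3080 − 0.3253 = -0.0173 ⇒ -0.02
Pr(exercise) under Q = N(d₂) = 0.4920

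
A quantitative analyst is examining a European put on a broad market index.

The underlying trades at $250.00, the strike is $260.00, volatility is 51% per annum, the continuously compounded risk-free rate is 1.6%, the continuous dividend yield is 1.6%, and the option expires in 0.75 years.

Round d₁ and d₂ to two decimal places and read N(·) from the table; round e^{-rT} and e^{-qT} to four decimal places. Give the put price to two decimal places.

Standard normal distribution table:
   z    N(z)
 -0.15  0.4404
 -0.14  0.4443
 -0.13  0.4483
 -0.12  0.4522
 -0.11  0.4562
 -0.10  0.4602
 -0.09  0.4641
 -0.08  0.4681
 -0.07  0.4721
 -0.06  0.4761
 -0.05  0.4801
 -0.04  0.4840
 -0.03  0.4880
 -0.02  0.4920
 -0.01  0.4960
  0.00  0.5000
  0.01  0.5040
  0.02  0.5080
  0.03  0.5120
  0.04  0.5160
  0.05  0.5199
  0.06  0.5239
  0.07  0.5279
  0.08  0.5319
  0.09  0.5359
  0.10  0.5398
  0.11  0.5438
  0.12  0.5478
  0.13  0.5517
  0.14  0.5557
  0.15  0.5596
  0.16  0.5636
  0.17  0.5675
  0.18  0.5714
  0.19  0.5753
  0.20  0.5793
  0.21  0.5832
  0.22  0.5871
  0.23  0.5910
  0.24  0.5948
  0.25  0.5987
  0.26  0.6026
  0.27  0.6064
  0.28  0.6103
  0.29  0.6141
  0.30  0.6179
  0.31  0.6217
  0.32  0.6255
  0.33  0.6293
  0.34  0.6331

$48.98

σ√T = 0.51·√0.75 = 0.4417
d₁ = [ln(250/260) + (0.016 − 0.016 + 0.51²/2)·0.75] / 0.4417 = [-0.0392 + 0.0975] / 0.4417 = 0.1320 ≈ 0.13
d₂ = d₁ − σ√T = 0.1320 − 0.4417 = -0.3096 ≈ -0.31
e^(−qT) = e^(−0.016·0.75) = 0.9881;  e^(−rT) = e^(−0.016·0.75) = 0.9881
N(−d₂) = N(0.31) = 0.6217;  N(−d₁) = N(-0.13) = 0.4483
P = 260·0.9881·0.6217 − 250·0.9881·0.4483 = 159.7185 − 110.7413 = 48.9772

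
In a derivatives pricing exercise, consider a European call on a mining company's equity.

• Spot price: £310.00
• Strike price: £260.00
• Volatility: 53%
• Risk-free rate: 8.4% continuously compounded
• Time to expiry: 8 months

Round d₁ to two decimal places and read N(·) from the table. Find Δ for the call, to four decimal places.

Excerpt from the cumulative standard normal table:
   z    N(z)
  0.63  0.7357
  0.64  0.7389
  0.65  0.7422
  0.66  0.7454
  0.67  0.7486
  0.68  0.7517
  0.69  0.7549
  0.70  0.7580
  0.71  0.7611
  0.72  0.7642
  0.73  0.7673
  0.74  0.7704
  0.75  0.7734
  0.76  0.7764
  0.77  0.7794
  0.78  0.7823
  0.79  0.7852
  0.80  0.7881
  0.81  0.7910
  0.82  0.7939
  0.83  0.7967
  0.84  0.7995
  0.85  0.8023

T = 0.6667;  σ√T = 0.4327
d₁ = [ln(310/260) + (0.084 + ½·0.53²)·0.6667] / (σ√T) = (0.1759 + 0.1496) / 0.4327 = 0.7522 → 0.75
N(d₁) = N(0.75) = 0.7734
Δ_call = N(d₁) = 0.7734

0.7734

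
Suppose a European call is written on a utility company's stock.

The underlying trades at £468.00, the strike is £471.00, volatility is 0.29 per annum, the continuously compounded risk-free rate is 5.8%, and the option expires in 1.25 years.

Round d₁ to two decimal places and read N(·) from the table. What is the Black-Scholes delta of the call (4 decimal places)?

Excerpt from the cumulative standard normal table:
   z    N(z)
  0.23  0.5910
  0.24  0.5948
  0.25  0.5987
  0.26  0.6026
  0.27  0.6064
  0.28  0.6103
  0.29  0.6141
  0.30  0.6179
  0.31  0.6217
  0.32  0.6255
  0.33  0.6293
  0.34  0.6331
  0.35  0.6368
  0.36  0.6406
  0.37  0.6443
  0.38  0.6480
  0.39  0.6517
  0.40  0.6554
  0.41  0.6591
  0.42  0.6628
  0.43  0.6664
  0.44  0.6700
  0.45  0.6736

σ√T = 0.29 × 1.1180 = 0.3242
ln(S/K) + (r + σ²/2)T = ln(468/471) + (0.058 + 0.29²/2)·1.25 = -0.0064 + 0.1251 = 0.1187
d₁ = 0.1187 / 0.3242 = 0.3660 which rounds to 0.37
N(d₁) = N(0.37) = 0.6443
Δ_call = N(d₁) = 0.6443

0.6443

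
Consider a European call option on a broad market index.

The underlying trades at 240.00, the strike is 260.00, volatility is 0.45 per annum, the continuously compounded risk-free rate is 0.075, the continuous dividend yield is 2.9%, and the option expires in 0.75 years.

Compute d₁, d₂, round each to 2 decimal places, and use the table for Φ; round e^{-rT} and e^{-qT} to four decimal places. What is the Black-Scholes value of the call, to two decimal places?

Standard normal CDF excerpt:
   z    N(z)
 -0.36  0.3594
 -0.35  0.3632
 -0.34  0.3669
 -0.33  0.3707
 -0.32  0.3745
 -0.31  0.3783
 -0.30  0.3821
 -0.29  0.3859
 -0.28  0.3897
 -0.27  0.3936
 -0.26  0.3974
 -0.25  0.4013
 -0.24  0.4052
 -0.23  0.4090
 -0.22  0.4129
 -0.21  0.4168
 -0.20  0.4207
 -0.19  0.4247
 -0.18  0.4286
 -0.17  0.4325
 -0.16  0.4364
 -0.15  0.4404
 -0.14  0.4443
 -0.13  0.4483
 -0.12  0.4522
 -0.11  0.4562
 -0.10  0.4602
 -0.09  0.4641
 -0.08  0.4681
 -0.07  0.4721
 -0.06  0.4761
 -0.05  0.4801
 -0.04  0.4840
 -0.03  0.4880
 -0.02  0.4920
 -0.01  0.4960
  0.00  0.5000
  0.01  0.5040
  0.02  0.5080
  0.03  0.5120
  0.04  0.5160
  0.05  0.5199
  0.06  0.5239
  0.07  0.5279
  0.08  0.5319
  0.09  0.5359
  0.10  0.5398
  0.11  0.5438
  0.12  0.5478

σ√T = 0.45·√0.75 = 0.3897
ln(S/K) + (r − q + σ²/2)T = ln(240/260) + (0.075 − 0.029 + 0.45²/2)·0.75 = -0.0800 + 0.1104 = 0.0304
d₁ = 0.0304 / 0.3897 = 0.0780 → 0.08
d₂ = d₁ − σ√T = 0.0780 − 0.3897 = -0.3117 → -0.31
exp(−qT) = exp(−0.029·0.75) = 0.9785;  exp(−rT) = exp(−0.075·0.75) = 0.9453
N(d₁) = N(0.08) = 0.5319;  N(d₂) = N(-0.31) = 0.3783
C = 240·0.9785·0.5319 − 260·0.9453·0.3783 = 124.9114 − 92.9778 = 31.9336

31.93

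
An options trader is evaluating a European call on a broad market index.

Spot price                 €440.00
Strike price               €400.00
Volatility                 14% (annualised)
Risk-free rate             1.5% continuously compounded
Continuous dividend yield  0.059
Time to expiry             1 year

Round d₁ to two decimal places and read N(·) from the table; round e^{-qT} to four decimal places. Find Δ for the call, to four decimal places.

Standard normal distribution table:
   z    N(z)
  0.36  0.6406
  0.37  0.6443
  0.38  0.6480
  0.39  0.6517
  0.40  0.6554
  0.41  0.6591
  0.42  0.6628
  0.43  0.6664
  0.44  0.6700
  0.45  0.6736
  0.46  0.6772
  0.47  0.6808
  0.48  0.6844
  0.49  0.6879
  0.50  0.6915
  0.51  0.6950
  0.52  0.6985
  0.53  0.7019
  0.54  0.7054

σ√T = 0.14·√1 = 0.1400
d₁ = [ln(440/400) + (0.015 − 0.059 + ½·0.14²)·1] / (σ√T) = (0.0953 − 0.0342) / 0.1400 = 0.4365 ⇒ 0.44
N(d₁) = N(0.44) = 0.6700
Δ_call = exp(−qT)·N(d₁) = 0.9427·0.6700 = 0.6316

0.6316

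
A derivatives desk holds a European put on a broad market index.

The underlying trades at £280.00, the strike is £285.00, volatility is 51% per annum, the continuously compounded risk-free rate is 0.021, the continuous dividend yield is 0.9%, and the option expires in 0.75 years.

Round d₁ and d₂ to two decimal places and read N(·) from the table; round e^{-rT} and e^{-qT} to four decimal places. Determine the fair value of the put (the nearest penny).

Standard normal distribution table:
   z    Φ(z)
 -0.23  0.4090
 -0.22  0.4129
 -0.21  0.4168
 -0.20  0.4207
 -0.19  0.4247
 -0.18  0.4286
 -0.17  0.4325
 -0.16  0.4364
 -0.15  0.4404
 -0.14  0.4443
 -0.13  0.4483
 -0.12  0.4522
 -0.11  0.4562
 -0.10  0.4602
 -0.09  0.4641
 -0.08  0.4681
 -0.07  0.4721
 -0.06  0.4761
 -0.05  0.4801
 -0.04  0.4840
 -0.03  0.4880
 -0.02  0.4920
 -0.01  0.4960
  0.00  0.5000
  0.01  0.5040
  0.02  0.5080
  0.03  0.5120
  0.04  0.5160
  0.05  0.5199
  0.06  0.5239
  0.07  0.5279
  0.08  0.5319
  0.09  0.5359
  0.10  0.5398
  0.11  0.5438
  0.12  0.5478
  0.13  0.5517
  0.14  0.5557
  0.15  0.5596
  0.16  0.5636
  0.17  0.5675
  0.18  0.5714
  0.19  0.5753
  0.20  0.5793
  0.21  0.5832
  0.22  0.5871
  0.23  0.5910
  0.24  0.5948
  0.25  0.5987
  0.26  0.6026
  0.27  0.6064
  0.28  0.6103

£49.87

σ√T = 0.51·√0.75 = 0.4417
d₁ = [ln(280/285) + (0.021 − 0.009 + ½·0.51²)·0.75] / (σ√T) = (-0.0177 + 0.1065) / 0.4417 = 0.2011 ⇒ 0.20
d₂ = 0.2011 − 0.4417 = -0.2405 ⇒ -0.24
exp(−qT) = exp(−0.009·0.75) = 0.9933;  exp(−rT) = exp(−0.021·0.75) = 0.9844
P = 285·0.9844·N(0.24) − 280·0.9933·N(-0.20) = 285·0.9844·0.5948 − 280·0.9933·0.4207 = 166.8735 − 117.0068 = 49.8668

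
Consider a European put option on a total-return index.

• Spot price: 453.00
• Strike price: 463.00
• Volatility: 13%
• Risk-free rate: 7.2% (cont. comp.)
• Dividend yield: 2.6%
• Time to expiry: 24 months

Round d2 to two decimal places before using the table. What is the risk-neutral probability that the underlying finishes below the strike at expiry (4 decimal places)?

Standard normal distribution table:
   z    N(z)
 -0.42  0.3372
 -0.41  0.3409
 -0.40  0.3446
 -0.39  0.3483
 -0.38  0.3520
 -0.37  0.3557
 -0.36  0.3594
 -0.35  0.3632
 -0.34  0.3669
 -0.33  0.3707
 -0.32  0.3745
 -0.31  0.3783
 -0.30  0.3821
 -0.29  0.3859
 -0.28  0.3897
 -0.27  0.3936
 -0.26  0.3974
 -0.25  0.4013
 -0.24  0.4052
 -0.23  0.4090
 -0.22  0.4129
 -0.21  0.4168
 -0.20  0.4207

σ√T = 0.13·√2 = 0.1838
d₁ = [ln(453/463) + (0.072 − 0.026 + ½·0.13²)·2] / (σ√T) = (-0.0218 + 0.1089) / 0.1838 = 0.4736 which rounds to 0.47
d₂ = 0.4736 − 0.1838 = 0.2897 which rounds to 0.29
Pr(exercise) under Q = N(−d₂) = N(-0.29) = 0.3859

0.3859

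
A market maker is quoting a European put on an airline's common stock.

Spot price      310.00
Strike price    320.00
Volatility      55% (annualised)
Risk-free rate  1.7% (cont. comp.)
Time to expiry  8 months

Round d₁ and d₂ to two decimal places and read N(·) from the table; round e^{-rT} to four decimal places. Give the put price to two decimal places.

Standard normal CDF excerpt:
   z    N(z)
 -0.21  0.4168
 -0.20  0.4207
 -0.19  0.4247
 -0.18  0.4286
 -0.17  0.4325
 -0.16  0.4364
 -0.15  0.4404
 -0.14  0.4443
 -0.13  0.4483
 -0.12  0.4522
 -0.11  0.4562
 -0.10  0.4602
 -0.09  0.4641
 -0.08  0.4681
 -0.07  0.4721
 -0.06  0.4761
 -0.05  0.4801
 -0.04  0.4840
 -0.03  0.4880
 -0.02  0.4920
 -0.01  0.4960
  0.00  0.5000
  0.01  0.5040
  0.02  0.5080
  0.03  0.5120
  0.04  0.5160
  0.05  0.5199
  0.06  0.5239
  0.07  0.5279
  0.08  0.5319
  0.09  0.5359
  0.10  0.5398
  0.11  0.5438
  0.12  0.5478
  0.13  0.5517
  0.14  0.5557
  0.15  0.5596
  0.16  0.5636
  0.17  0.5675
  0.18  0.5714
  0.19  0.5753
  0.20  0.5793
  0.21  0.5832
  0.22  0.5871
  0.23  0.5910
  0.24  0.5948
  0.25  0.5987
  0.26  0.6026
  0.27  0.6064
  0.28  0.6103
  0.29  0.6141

σ√T = 0.55 × 0.8165 = 0.4491
d₁ = [ln(310/320) + (0.017 + 0.55²/2)·0.6667] / 0.4491 = [-0.0317 + 0.1122] / 0.4491 = 0.1791 → 0.18
d₂ = d₁ − σ√T = 0.1791 − 0.4491 = -0.2700 → -0.27
e^(−rT) = e^(−0.017·0.6667) = 0.9887
N(−d₂) = N(0.27) = 0.6064;  N(−d₁) = N(-0.18) = 0.4286
P = 320·0.9887·0.6064 − 310·0.4286 = 191.8553 − 132.8660 = 58.9893

58.99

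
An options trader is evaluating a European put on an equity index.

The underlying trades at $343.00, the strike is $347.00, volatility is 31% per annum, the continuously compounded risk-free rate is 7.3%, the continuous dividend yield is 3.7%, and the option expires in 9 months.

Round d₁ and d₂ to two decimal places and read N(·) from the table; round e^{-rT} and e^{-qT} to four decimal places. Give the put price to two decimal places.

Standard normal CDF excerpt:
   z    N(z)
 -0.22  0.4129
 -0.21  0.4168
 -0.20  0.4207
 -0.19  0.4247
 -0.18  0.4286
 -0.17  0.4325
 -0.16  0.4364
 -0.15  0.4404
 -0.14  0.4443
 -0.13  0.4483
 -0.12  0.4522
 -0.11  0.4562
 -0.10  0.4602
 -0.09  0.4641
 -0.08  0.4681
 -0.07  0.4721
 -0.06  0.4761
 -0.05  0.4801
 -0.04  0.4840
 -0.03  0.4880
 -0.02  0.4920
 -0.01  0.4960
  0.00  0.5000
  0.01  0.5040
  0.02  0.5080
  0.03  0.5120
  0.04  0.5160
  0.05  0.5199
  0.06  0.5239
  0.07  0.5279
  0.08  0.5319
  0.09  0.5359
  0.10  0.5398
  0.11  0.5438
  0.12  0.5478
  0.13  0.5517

$33.05

σ√T = 0.31·√0.75 = 0.2685
d₁ = [ln(343/347) + (0.073 − 0.037 + ½·0.31²)·0.75] / (σ√T) = (-0.0116 + 0.0630) / 0.2685 = 0.1916 → 0.19
d₂ = 0.1916 − 0.2685 = -0.0769 → -0.08
exp(−qT) = exp(−0.037·0.75) = 0.9726;  exp(−rT) = exp(−0.073·0.75) = 0.9467
N(−d₂) = N(0.08) = 0.5319;  N(−d₁) = N(-0.19) = 0.4247
P = 347·0.9467·0.5319 − 343·0.9726·0.4247 = 174.7318 − 141.6807 = 33.0511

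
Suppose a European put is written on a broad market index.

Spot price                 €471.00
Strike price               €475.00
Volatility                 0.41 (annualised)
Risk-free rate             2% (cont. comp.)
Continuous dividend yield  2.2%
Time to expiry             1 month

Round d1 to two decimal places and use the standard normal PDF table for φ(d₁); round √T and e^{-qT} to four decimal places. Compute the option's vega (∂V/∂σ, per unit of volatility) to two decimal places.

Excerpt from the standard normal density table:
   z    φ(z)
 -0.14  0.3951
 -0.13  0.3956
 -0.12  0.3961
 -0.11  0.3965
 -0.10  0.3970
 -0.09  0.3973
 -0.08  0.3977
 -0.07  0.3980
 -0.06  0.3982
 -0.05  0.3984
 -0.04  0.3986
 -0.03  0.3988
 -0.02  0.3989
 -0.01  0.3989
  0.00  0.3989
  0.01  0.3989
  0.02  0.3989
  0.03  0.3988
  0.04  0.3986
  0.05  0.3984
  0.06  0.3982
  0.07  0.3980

T = 0.08333;  σ√T = 0.1184
ln(S/K) + (r − q + σ²/2)T = ln(471/475) + (0.02 − 0.022 + 0.41²/2)·0.08333 = -0.0085 + 0.0068 = -0.0016
d₁ = -0.0016 / 0.1184 = -0.0137 ⇒ -0.01
√T = √0.08333 = 0.2887
φ(d₁) = φ(-0.01) = 0.3989
e^(−qT) = e^(−0.022·0.08333) = 0.9982
vega = S·e^(−qT)·φ(d₁)·√T = 471·0.9982·0.3989·0.2887 = 54.1439
(Call and put vega coincide under Black-Scholes.)

54.14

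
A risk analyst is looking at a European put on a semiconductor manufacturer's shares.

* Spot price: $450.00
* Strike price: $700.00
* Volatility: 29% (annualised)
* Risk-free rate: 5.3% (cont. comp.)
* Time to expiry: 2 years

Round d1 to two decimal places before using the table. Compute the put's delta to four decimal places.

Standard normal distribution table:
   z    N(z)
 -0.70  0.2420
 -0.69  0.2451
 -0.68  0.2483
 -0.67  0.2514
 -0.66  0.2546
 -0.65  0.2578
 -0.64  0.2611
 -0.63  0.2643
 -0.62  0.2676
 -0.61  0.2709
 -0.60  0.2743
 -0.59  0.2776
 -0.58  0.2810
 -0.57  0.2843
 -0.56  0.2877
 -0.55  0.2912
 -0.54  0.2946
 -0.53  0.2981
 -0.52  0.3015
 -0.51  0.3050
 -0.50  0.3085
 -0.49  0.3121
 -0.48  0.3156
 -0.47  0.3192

σ√T = 0.29·√2 = 0.4101
d₁ = [ln(450/700) + (0.053 + ½·0.29²)·2] / (σ√T) = (-0.4418 + 0.1901) / 0.4101 = -0.6138 which rounds to -0.61
N(d₁) = N(-0.61) = 0.2709
Δ_put = N(d₁) − 1 = 0.2709 − 1 = -0.7291

-0.7291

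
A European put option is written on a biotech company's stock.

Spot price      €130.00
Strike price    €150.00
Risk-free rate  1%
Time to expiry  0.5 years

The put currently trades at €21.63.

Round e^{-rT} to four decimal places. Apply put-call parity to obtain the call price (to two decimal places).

exp(−rT) = exp(−0.01·0.5) = 0.9950
Put-call parity: C − P = S − K·e^(−rT) = 130 − 150·0.9950 = 130 − 149.2500 = -19.2500
C = P + (C − P) = 21.63 + (-19.2500) = 2.3800

€2.38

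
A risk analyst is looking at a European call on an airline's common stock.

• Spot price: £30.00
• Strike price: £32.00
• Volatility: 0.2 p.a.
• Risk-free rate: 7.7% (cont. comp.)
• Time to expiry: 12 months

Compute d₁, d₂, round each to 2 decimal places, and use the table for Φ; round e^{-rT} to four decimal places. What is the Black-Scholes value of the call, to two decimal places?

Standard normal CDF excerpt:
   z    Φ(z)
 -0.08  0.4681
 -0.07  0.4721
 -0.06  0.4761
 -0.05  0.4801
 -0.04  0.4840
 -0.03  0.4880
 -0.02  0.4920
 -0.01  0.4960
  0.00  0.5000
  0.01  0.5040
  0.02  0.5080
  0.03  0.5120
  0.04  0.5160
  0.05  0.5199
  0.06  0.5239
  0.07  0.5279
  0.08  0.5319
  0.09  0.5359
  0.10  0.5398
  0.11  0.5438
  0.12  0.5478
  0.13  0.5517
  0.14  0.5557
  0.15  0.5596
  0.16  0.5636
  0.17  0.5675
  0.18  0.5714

£2.57

σ√T = 0.2 × 1.0000 = 0.2000
d₁ = [ln(30/32) + (0.077 + ½·0.2²)·1] / (σ√T) = (-0.0645 + 0.0970) / 0.2000 = 0.1623 ≈ 0.16
d₂ = 0.1623 − 0.2000 = -0.0377 ≈ -0.04
e^(−rT) = e^(−0.077·1) = 0.9259
C = 30·N(0.16) − 32·0.9259·N(-0.04) = 30·0.5636 − 32·0.9259·0.4840 = 16.9080 − 14.3403 = 2.5677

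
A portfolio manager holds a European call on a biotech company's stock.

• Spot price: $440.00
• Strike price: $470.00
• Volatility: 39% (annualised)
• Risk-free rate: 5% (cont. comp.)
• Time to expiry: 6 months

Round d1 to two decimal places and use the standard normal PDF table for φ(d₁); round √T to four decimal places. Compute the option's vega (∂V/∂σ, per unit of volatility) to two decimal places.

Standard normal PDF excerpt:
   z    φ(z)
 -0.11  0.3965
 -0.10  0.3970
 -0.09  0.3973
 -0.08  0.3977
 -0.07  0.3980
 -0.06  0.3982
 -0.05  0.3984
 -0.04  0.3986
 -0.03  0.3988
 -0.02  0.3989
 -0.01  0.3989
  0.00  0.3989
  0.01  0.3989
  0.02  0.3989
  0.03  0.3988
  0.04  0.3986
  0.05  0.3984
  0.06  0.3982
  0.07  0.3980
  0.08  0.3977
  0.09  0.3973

σ√T = 0.39·√0.5 = 0.2758
ln(S/K) + (r + σ²/2)T = ln(440/470) + (0.05 + 0.39²/2)·0.5 = -0.0660 + 0.0630 = -0.0029
d₁ = -0.0029 / 0.2758 = -0.0106 → -0.01
√T = √0.5 = 0.7071
φ(d₁) = φ(-0.01) = 0.3989
vega = S·φ(d₁)·√T = 440·0.3989·0.7071 = 124.1074
(The put has the same vega.)

124.11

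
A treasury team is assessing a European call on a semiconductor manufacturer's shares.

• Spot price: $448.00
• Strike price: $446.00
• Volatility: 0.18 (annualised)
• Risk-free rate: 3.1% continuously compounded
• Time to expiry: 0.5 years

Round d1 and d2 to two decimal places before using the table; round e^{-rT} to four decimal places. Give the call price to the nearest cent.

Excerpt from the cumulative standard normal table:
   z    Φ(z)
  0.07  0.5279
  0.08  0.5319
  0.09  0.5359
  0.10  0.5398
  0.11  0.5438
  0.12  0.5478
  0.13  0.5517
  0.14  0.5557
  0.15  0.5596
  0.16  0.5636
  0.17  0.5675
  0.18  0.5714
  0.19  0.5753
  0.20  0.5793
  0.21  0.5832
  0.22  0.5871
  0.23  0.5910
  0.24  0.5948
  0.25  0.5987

$27.69

σ√T = 0.18 × 0.7071 = 0.1273
d₁ = [ln(448/446) + (0.031 + 0.18²/2)·0.5] / 0.1273 = [0.0045 + 0.0236] / 0.1273 = 0.2206 which rounds to 0.22
d₂ = d₁ − σ√T = 0.2206 − 0.1273 = 0.0933 which rounds to 0.09
e^(−rT) = e^(−0.031·0.5) = 0.9846
N(d₁) = N(0.22) = 0.5871;  N(d₂) = N(0.09) = 0.5359
C = 448·0.5871 − 446·0.9846·0.5359 = 263.0208 − 235.3306 = 27.6902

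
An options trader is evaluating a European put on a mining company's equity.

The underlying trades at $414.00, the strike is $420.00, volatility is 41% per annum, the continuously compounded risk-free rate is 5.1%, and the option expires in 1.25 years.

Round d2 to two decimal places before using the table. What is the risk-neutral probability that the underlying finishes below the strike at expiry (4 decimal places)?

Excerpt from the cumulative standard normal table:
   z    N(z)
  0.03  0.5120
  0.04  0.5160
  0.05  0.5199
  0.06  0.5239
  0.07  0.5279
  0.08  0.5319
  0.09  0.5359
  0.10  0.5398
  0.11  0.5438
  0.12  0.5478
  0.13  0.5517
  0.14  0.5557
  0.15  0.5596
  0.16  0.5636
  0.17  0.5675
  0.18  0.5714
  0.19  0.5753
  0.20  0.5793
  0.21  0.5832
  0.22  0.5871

0.5478

σ√T = 0.41·√1.25 = 0.4584
ln(S/K) + (r + σ²/2)T = ln(414/420) + (0.051 + 0.41²/2)·1.25 = -0.0144 + 0.1688 = 0.1544
d₁ = 0.1544 / 0.4584 = 0.3369 ≈ 0.34
d₂ = d₁ − σ√T = 0.3369 − 0.4584 = -0.1215 ≈ -0.12
Risk-neutral Pr[S_T < K] = N(−d₂) = N(0.12) = 0.5478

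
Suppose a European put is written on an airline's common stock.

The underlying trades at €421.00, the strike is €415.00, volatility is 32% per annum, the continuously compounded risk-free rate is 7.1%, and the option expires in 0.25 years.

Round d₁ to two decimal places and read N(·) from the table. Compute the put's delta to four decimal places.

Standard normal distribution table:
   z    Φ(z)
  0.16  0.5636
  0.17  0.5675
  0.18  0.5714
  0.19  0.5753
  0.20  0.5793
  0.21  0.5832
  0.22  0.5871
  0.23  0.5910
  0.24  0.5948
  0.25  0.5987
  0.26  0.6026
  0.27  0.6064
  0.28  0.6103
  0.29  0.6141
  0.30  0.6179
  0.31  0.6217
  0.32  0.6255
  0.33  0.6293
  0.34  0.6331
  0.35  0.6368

T = 0.25;  σ√T = 0.1600
ln(S/K) + (r + σ²/2)T = ln(421/415) + (0.071 + 0.32²/2)·0.25 = 0.0144 + 0.0306 = 0.0449
d₁ = 0.0449 / 0.1600 = 0.2807 ≈ 0.28
N(d₁) = N(0.28) = 0.6103
Δ_put = N(d₁) − 1 = 0.6103 − 1 = -0.3897

-0.3897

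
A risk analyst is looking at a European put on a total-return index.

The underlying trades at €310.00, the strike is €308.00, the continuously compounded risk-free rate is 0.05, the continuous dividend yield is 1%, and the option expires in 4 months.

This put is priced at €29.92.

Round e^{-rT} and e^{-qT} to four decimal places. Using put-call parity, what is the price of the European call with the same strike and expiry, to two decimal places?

€35.98

exp(−qT) = exp(−0.01·0.3333) = 0.9967;  exp(−rT) = exp(−0.05·0.3333) = 0.9835
Put-call parity: C − P = S·e^(−qT) − K·e^(−rT) = 310·0.9967 − 308·0.9835 = 308.9770 − 302.9180 = 6.0590
C = P + (C − P) = 29.92 + (6.0590) = 35.9790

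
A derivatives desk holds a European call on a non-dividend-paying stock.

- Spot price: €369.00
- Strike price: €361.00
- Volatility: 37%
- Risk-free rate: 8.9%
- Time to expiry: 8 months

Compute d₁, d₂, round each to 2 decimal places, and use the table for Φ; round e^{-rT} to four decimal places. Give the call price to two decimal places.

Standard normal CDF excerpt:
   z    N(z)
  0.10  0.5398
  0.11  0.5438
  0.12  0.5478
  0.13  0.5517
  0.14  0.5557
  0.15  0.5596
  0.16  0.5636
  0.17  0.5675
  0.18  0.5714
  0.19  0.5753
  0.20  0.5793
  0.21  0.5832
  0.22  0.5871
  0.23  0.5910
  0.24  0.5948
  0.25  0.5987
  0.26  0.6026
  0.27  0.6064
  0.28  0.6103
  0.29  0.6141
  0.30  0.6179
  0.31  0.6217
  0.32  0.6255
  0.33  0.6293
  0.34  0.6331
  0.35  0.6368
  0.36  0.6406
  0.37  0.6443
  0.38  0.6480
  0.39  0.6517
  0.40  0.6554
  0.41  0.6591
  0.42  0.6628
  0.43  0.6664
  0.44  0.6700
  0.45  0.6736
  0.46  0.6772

T = 0.6667;  σ√T = 0.3021
d₁ = [ln(369/361) + (0.089 + 0.37²/2)·0.6667] / 0.3021 = [0.0219 + 0.1050] / 0.3021 = 0.4200 → 0.42
d₂ = d₁ − σ√T = 0.4200 − 0.3021 = 0.1179 → 0.12
exp(−rT) = exp(−0.089·0.6667) = 0.9424
N(d₁) = N(0.42) = 0.6628;  N(d₂) = N(0.12) = 0.5478
C = 369·0.6628 − 361·0.9424·0.5478 = 244.5732 − 186.3651 = 58.2081

€58.21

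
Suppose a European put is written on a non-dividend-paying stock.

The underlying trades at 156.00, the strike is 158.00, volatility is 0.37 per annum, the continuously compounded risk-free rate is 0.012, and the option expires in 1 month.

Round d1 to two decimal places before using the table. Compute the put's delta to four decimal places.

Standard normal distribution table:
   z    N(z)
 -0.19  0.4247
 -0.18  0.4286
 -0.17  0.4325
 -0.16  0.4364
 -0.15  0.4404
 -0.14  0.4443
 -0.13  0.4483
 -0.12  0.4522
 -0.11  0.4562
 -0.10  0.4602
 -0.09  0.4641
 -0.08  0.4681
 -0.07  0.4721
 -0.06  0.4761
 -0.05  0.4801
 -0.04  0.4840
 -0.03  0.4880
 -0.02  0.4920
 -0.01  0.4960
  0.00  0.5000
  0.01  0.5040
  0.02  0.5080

σ√T = 0.37·√0.08333 = 0.1068
d₁ = [ln(156/158) + (0.012 + ½·0.37²)·0.08333] / (σ√T) = (-0.0127 + 0.0067) / 0.1068 = -0.0565 ≈ -0.06
N(d₁) = N(-0.06) = 0.4761
Δ_put = N(d₁) − 1 = 0.4761 − 1 = -0.5239

-0.5239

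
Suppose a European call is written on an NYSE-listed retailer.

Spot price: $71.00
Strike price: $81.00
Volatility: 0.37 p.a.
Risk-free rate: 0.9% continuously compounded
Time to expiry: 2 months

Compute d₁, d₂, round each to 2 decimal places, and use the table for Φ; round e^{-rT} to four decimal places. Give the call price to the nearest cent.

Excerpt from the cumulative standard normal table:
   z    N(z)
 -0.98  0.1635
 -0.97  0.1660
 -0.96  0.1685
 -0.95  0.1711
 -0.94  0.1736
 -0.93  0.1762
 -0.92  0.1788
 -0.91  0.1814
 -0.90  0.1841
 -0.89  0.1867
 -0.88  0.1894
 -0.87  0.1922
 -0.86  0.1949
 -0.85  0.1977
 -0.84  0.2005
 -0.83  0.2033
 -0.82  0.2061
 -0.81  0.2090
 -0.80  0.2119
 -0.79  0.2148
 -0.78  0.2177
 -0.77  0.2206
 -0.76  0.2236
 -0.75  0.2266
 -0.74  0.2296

$1.21

σ√T = 0.37·√0.1667 = 0.1511
d₁ = [ln(71/81) + (0.009 + 0.37²/2)·0.1667] / 0.1511 = [-0.1318 + 0.0129] / 0.1511 = -0.7869 → -0.79
d₂ = d₁ − σ√T = -0.7869 − 0.1511 = -0.9379 → -0.94
e^(−rT) = e^(−0.009·0.1667) = 0.9985
N(d₁) = N(-0.79) = 0.2148;  N(d₂) = N(-0.94) = 0.1736
C = 71·0.2148 − 81·0.9985·0.1736 = 15.2508 − 14.0405 = 1.2103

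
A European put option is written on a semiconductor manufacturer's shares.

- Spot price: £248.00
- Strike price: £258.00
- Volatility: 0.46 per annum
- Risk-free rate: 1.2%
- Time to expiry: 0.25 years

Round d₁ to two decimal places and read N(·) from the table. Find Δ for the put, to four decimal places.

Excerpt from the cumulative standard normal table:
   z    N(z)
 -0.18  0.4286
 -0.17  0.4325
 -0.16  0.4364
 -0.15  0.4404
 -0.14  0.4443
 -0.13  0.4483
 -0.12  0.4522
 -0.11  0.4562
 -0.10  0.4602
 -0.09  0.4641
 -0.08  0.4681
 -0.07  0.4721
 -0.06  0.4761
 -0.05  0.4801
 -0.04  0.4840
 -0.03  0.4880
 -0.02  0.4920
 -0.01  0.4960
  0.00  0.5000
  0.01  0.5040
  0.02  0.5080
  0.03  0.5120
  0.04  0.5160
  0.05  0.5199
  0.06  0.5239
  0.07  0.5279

σ√T = 0.46 × 0.5000 = 0.2300
d₁ = [ln(248/258) + (0.012 + 0.46²/2)·0.25] / 0.2300 = [-0.0395 + 0.0295] / 0.2300 = -0.0438 ≈ -0.04
N(d₁) = N(-0.04) = 0.4840
Δ_put = N(d₁) − 1 = 0.4840 − 1 = -0.5160

-0.5160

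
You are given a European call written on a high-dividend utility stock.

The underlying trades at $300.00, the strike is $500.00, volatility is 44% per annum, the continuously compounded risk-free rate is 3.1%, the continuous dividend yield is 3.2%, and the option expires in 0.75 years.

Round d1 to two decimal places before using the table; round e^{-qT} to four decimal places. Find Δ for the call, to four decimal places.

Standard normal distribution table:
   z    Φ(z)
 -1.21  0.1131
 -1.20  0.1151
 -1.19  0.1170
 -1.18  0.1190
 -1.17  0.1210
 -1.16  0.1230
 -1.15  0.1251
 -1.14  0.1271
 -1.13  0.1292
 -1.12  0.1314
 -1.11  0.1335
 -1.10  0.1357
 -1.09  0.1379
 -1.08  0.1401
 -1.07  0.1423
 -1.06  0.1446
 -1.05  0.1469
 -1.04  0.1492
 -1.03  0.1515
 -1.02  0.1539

σ√T = 0.44·√0.75 = 0.3811
d₁ = [ln(300/500) + (0.031 − 0.032 + 0.44²/2)·0.75] / 0.3811 = [-0.5108 + 0.0718] / 0.3811 = -1.1520 → -1.15
N(d₁) = N(-1.15) = 0.1251
Δ_call = e^(−qT)·N(d₁) = 0.9763·0.1251 = 0.1221

0.1221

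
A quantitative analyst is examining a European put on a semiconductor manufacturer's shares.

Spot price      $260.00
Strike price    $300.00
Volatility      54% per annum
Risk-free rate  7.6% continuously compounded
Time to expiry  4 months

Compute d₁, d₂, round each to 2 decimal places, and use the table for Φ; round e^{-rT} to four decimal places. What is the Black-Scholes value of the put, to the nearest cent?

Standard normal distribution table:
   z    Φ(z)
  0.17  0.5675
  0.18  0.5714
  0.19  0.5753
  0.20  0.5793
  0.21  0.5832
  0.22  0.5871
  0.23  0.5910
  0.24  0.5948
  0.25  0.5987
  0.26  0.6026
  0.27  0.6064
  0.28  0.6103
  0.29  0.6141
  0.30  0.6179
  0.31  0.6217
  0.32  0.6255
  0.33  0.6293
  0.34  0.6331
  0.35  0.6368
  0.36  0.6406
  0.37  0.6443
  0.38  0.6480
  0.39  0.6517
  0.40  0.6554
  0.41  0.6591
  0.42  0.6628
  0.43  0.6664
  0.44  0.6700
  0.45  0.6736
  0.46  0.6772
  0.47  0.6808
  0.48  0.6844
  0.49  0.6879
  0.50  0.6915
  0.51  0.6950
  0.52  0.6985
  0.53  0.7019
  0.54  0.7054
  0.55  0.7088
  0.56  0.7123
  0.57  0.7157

$52.66

σ√T = 0.54 × 0.5774 = 0.3118
ln(S/K) + (r + σ²/2)T = ln(260/300) + (0.076 + 0.54²/2)·0.3333 = -0.1431 + 0.0739 = -0.0692
d₁ = -0.0692 / 0.3118 = -0.2219 ≈ -0.22
d₂ = d₁ − σ√T = -0.2219 − 0.3118 = -0.5336 ≈ -0.53
exp(−rT) = exp(−0.076·0.3333) = 0.9750
N(−d₂) = N(0.53) = 0.7019;  N(−d₁) = N(0.22) = 0.5871
P = 300·0.9750·0.7019 − 260·0.5871 = 205.3057 − 152.6460 = 52.6598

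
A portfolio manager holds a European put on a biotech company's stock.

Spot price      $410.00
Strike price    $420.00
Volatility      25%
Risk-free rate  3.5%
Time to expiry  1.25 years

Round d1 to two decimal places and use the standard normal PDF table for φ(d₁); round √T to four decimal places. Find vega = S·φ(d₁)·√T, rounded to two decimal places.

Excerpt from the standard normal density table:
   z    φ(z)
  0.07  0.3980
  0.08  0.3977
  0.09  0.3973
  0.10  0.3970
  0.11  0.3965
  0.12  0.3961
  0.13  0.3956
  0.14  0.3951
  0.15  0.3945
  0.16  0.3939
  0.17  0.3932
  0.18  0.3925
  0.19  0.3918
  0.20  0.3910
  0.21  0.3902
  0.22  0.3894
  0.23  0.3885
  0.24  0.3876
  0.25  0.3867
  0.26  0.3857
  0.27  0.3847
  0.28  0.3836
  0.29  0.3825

σ√T = 0.25·√1.25 = 0.2795
d₁ = [ln(410/420) + (0.035 + 0.25²/2)·1.25] / 0.2795 = [-0.0241 + 0.0828] / 0.2795 = 0.2101 ≈ 0.21
√T = √1.25 = 1.1180
φ(d₁) = φ(0.21) = 0.3902
vega = S·φ(d₁)·√T = 410·0.3902·1.1180 = 178.8599

178.86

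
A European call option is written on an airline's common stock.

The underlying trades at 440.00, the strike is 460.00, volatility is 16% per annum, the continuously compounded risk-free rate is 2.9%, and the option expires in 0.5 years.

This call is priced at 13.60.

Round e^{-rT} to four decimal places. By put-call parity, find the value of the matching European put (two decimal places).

exp(−rT) = exp(−0.029·0.5) = 0.9856
Put-call parity: C − P = S − K·e^(−rT) = 440 − 460·0.9856 = 440 − 453.3760 = -13.3760
P = C − (C − P) = 13.60 − (-13.3760) = 26.9760

26.98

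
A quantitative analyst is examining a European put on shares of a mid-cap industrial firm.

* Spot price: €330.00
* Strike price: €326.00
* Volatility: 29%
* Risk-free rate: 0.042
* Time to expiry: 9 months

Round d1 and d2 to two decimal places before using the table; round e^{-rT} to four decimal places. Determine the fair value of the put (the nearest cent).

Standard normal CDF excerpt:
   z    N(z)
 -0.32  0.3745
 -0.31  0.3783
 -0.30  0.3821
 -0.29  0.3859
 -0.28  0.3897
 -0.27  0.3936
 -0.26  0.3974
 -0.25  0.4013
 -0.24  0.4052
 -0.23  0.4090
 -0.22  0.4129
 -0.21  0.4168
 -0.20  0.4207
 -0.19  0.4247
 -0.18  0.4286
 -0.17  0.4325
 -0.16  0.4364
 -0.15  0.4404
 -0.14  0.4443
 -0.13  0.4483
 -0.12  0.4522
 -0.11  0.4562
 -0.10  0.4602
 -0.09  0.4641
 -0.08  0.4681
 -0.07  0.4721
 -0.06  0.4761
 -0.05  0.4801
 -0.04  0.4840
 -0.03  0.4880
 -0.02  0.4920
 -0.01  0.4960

€25.57

σ√T = 0.29 × 0.8660 = 0.2511
d₁ = [ln(330/326) + (0.042 + 0.29²/2)·0.75] / 0.2511 = [0.0122 + 0.0630] / 0.2511 = 0.2996 ⇒ 0.30
d₂ = d₁ − σ√T = 0.2996 − 0.2511 = 0.0484 ⇒ 0.05
e^(−rT) = e^(−0.042·0.75) = 0.9690
P = 326·0.9690·N(-0.05) − 330·N(-0.30) = 326·0.9690·0.4801 − 330·0.3821 = 151.6607 − 126.0930 = 25.5677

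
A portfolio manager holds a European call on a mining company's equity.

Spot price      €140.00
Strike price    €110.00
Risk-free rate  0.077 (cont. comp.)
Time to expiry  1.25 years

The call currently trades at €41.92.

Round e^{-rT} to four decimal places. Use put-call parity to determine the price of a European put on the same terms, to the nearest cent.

exp(−rT) = exp(−0.077·1.25) = 0.9082
Put-call parity: C − P = S − K·e^(−rT) = 140 − 110·0.9082 = 140 − 99.9020 = 40.0980
P = C − (C − P) = 41.92 − (40.0980) = 1.8220

€1.82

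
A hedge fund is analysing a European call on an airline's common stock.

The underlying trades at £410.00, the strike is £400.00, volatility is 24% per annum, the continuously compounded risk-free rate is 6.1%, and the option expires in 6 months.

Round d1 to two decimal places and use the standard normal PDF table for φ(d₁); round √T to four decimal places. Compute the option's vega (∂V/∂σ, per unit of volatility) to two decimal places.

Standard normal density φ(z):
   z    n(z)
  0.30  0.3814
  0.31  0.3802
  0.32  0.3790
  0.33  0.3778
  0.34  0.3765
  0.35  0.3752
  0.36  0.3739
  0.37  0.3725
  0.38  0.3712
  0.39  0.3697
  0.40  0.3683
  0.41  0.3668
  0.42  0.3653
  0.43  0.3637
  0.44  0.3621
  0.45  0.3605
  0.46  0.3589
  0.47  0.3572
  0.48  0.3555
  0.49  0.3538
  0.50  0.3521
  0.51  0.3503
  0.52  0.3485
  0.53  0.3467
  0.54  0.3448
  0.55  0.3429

106.34

σ√T = 0.24 × 0.7071 = 0.1697
d₁ = [ln(410/400) + (0.061 + 0.24²/2)·0.5] / 0.1697 = [0.0247 + 0.0449] / 0.1697 = 0.4101 which rounds to 0.41
√T = √0.5 = 0.7071
φ(d₁) = φ(0.41) = 0.3668
vega = S·φ(d₁)·√T = 410·0.3668·0.7071 = 106.3394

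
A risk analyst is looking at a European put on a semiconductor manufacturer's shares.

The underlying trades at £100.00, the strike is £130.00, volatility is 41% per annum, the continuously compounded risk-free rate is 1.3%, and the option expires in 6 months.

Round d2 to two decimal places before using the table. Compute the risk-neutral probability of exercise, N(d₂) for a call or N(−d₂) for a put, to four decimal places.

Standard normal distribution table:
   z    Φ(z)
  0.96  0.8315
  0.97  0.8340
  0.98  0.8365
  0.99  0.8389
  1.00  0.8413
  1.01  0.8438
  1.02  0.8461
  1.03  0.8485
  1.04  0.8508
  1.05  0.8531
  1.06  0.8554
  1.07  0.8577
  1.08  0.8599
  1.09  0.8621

σ√T = 0.41 × 0.7071 = 0.2899
d₁ = [ln(100/130) + (0.013 + ½·0.41²)·0.5] / (σ√T) = (-0.2624 + 0.0485) / 0.2899 = -0.7376 which rounds to -0.74
d₂ = -0.7376 − 0.2899 = -1.0275 which rounds to -1.03
Risk-neutral Pr[S_T < K] = N(−d₂) = N(1.03) = 0.8485

0.8485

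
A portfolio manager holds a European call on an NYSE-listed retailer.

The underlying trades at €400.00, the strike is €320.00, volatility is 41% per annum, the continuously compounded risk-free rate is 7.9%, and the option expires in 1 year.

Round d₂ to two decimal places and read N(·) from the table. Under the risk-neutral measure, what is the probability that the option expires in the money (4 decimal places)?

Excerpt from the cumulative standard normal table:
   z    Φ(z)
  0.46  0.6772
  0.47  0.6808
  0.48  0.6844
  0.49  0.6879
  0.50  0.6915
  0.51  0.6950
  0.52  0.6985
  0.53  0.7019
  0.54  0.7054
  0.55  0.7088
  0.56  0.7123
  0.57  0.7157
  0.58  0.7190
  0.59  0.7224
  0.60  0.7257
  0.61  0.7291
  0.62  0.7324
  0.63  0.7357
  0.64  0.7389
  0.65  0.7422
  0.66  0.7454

σ√T = 0.41·√1 = 0.4100
d₁ = [ln(400/320) + (0.079 + ½·0.41²)·1] / (σ√T) = (0.2231 + 0.1630) / 0.4100 = 0.9419 ⇒ 0.94
d₂ = 0.9419 − 0.4100 = 0.5319 ⇒ 0.53
Pr(exercise) under Q = N(d₂) = 0.7019

0.7019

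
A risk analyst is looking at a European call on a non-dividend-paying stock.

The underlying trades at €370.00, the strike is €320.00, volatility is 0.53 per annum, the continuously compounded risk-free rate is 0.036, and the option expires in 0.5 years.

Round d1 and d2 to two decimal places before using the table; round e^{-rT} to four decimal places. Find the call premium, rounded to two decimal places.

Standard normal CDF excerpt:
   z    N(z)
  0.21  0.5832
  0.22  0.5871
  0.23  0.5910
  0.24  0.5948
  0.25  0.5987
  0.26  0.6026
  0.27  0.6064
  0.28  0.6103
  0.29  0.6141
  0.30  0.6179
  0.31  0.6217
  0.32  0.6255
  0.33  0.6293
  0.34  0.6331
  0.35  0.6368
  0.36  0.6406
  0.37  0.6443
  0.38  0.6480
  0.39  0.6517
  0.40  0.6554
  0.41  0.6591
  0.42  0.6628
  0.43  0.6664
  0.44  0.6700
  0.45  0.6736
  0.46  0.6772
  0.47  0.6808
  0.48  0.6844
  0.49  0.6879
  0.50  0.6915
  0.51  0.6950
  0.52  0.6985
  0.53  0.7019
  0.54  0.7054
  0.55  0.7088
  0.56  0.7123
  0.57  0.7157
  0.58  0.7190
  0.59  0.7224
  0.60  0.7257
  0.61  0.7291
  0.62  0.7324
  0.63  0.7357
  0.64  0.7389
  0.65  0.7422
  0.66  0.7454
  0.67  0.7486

€82.81

T = 0.5;  σ√T = 0.3748
ln(S/K) + (r + σ²/2)T = ln(370/320) + (0.036 + 0.53²/2)·0.5 = 0.1452 + 0.0882 = 0.2334
d₁ = 0.2334 / 0.3748 = 0.6228 ⇒ 0.62
d₂ = d₁ − σ√T = 0.6228 − 0.3748 = 0.2480 ⇒ 0.25
exp(−rT) = exp(−0.036·0.5) = 0.9822
C = 370·N(0.62) − 320·0.9822·N(0.25) = 370·0.7324 − 320·0.9822·0.5987 = 270.9880 − 188.1738 = 82.8142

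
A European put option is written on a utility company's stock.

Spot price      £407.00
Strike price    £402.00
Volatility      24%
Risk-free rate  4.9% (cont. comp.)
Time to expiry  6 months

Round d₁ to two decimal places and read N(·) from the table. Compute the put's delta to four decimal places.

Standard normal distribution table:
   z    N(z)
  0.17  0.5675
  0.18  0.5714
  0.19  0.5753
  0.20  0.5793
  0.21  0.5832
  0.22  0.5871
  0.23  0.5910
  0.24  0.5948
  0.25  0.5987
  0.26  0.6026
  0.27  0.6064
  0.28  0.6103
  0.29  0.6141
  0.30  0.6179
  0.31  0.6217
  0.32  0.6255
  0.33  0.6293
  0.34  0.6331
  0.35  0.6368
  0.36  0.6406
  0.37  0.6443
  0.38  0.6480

σ√T = 0.24 × 0.7071 = 0.1697
d₁ = [ln(407/402) + (0.049 + 0.24²/2)·0.5] / 0.1697 = [0.0124 + 0.0389] / 0.1697 = 0.3021 → 0.30
N(d₁) = N(0.30) = 0.6179
Δ_put = N(d₁) − 1 = 0.6179 − 1 = -0.3821

-0.3821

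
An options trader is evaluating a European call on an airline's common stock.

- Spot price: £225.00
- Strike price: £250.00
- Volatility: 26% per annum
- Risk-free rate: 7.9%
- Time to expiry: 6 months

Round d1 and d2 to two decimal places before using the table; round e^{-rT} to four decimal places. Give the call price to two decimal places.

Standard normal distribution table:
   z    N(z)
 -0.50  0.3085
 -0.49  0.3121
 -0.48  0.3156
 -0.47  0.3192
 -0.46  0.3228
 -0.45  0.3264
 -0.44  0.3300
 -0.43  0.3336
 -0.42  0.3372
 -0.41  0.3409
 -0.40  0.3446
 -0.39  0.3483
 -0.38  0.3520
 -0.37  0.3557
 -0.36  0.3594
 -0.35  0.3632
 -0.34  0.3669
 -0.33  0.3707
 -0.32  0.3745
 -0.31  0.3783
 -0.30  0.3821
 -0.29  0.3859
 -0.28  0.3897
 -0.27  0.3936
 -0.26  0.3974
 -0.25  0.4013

T = 0.5;  σ√T = 0.1838
d₁ = [ln(225/250) + (0.079 + 0.26²/2)·0.5] / 0.1838 = [-0.1054 + 0.0564] / 0.1838 = -0.2663 → -0.27
d₂ = d₁ − σ√T = -0.2663 − 0.1838 = -0.4502 → -0.45
e^(−rT) = e^(−0.079·0.5) = 0.9613
C = 225·N(-0.27) − 250·0.9613·N(-0.45) = 225·0.3936 − 250·0.9613·0.3264 = 88.5600 − 78.4421 = 10.1179

£10.12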